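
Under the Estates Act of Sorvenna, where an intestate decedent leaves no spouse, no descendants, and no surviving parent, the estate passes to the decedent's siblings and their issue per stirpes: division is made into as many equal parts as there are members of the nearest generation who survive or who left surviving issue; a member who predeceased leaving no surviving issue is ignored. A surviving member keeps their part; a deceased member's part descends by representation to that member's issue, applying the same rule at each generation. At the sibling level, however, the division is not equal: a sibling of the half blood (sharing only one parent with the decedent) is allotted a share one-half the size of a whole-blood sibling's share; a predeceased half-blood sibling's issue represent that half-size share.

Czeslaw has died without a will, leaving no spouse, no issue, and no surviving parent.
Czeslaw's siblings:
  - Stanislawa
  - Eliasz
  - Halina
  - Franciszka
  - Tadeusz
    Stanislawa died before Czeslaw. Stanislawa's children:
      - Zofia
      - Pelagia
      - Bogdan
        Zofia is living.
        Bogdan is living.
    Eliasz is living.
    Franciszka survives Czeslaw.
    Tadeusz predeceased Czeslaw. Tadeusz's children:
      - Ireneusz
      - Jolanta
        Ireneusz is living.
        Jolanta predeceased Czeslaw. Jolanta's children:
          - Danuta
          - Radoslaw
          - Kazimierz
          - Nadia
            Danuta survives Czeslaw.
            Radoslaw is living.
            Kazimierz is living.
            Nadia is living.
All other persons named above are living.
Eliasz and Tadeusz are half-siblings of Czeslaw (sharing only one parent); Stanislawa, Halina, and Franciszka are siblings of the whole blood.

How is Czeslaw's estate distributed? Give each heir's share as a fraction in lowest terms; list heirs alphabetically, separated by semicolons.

No spouse, descendants, or parent survives, so the estate passes to Czeslaw's siblings per stirpes.
Half-blood siblings count for one-half the weight of whole-blood siblings at the initial division.
Dividing 1 in proportion to weights (total weight 4): Stanislawa (weight 1) → 1/4; Eliasz (weight 1/2) → 1/8; Halina (weight 1) → 1/4; Franciszka (weight 1) → 1/4; Tadeusz (weight 1/2) → 1/8.
Stanislawa predeceased; the 1/4 allotted to Stanislawa's branch passes to Stanislawa's issue by representation.
The 1/4 is divided into 3 equal shares of 1/12 among Zofia, Pelagia, Bogdan.
Zofia is living and takes 1/12.
Pelagia is living and takes 1/12.
Bogdan is living and takes 1/12.
Eliasz is living and takes 1/8.
Halina is living and takes 1/4.
Franciszka is living and takes 1/4.
Tadeusz predeceased; the 1/8 allotted to Tadeusz's branch passes to Tadeusz's issue by representation.
The 1/8 is divided into 2 equal shares of 1/16 among Ireneusz, Jolanta.
Ireneusz is living and takes 1/16.
Jolanta predeceased; the 1/16 allotted to Jolanta's branch passes to Jolanta's issue by representation.
The 1/16 is divided into 4 equal shares of 1/64 among Danuta, Radoslaw, Kazimierz, Nadia.
Danuta is living and takes 1/64.
Radoslaw is living and takes 1/64.
Kazimierz is living and takes 1/64.
Nadia is living and takes 1/64.

Bogdan 1/12; Danuta 1/64; Eliasz 1/8; Franciszka 1/4; Halina 1/4; Ireneusz 1/16; Kazimierz 1/64; Nadia 1/64; Pelagia 1/12; Radoslaw 1/64; Zofia 1/12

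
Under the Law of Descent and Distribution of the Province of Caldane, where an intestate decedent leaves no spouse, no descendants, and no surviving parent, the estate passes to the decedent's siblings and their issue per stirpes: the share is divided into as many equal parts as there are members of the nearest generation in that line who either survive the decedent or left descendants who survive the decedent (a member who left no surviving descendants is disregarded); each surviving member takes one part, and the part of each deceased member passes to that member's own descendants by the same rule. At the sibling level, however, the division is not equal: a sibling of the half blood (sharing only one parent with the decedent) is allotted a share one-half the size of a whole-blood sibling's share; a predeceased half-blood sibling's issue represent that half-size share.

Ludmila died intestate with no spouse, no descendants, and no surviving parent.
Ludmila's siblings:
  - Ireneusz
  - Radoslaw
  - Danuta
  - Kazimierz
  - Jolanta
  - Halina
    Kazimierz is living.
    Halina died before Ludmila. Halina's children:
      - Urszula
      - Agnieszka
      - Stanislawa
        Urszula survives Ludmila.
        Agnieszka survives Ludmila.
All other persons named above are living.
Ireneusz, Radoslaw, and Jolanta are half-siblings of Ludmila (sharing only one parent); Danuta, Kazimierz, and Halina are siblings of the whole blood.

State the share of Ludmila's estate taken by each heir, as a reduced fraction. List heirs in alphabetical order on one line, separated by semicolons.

No spouse, descendants, or parent survives, so the estate passes to Ludmila's siblings per stirpes.
Half-blood siblings count for one-half the weight of whole-blood siblings at the initial division.
Dividing 1 in proportion to weights (total weight 9/2): Ireneusz (weight 1/2) → 1/9; Radoslaw (weight 1/2) → 1/9; Danuta (weight 1) → 2/9; Kazimierz (weight 1) → 2/9; Jolanta (weight 1/2) → 1/9; Halina (weight 1) → 2/9.
Ireneusz is living and takes 1/9.
Radoslaw is living and takes 1/9.
Danuta is living and takes 2/9.
Kazimierz is living and takes 2/9.
Jolanta is living and takes 1/9.
Halina predeceased; the 2/9 allotted to Halina's branch passes to Halina's issue by representation.
The 2/9 is divided into 3 equal shares of 2/27 among Urszula, Agnieszka, Stanislawa.
Urszula is living and takes 2/27.
Agnieszka is living and takes 2/27.
Stanislawa is living and takes 2/27.

Agnieszka 2/27; Danuta 2/9; Ireneusz 1/9; Jolanta 1/9; Kazimierz 2/9; Radoslaw 1/9; Stanislawa 2/27; Urszula 2/27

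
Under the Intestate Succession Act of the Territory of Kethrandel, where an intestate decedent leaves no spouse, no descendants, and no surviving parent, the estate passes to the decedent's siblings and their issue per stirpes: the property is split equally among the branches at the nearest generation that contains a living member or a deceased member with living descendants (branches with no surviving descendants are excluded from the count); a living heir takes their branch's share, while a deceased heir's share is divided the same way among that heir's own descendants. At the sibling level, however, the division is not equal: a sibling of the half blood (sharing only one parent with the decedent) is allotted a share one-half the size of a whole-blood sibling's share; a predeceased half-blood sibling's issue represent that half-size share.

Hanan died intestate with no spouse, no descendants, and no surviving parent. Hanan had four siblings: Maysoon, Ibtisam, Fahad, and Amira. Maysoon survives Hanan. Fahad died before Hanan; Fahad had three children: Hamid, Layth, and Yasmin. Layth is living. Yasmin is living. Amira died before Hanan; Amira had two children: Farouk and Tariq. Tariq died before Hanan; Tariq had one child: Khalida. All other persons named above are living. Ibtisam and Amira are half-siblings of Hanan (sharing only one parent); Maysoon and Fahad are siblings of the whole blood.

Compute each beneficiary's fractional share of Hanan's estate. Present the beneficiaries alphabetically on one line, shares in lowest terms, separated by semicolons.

Farouk 1/12; Hamid 1/9; Ibtisam 1/6; Khalida 1/12; Layth 1/9; Maysoon 1/3; Yasmin 1/9

No spouse, descendants, or parent survives, so the estate passes to Hanan's siblings per stirpes.
Half-blood siblings count for one-half the weight of whole-blood siblings at the initial division.
Dividing 1 in proportion to weights (total weight 3): Maysoon (weight 1) → 1/3; Ibtisam (weight 1/2) → 1/6; Fahad (weight 1) → 1/3; Amira (weight 1/2) → 1/6.
Maysoon is living and takes 1/3.
Ibtisam is living and takes 1/6.
Fahad predeceased; the 1/3 allotted to Fahad's branch passes to Fahad's issue by representation.
The 1/3 is divided into 3 equal shares of 1/9 among Hamid, Layth, Yasmin.
Hamid is living and takes 1/9.
Layth is living and takes 1/9.
Yasmin is living and takes 1/9.
Amira predeceased; the 1/6 allotted to Amira's branch passes to Amira's issue by representation.
The 1/6 is divided into 2 equal shares of 1/12 among Farouk, Tariq.
Farouk is living and takes 1/12.
Tariq predeceased; the 1/12 allotted to Tariq's branch passes to Tariq's issue by representation.
Khalida is the sole taker at this level and receives the full 1/12.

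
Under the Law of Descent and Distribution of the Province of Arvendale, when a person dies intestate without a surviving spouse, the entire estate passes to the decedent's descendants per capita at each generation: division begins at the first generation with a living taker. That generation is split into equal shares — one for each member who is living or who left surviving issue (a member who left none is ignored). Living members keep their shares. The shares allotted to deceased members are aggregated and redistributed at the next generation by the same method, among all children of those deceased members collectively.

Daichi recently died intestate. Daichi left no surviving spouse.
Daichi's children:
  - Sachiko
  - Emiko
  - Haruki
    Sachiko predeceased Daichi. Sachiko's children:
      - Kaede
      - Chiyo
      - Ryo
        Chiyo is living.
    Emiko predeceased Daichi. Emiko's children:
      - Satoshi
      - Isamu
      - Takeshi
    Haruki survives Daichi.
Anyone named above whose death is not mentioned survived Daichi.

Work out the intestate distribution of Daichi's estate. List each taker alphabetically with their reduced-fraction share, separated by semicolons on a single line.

Chiyo 1/9; Haruki 1/3; Isamu 1/9; Kaede 1/9; Ryo 1/9; Satoshi 1/9; Takeshi 1/9

There is no surviving spouse, so the entire estate passes to Daichi's descendants per capita at each generation.
At generation 1 (Sachiko, Emiko, Haruki) there are 3 shares of (1)/3 = 1/3 each.
Living: Haruki — each takes 1/3.
Deceased: Sachiko and Emiko. Their combined 2/3 is pooled and carried to generation 2.
At generation 2 (Kaede, Chiyo, Ryo, Satoshi, Isamu, Takeshi) there are 6 shares of (2/3)/6 = 1/9 each.
Living: Kaede, Chiyo, Ryo, Satoshi, Isamu, and Takeshi — each takes 1/9.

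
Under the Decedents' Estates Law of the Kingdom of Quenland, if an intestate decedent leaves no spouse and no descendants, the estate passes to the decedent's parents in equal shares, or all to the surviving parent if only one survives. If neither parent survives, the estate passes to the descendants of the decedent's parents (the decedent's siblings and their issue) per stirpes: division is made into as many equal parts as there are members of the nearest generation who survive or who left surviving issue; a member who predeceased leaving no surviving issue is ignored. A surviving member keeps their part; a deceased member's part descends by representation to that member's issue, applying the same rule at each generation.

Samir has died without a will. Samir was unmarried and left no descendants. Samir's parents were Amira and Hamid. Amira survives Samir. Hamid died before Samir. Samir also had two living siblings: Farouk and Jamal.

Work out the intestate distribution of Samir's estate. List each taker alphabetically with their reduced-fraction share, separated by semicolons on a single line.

Amira 1

Only one parent, Amira, survives, so Amira takes the entire estate. The siblings take nothing because a surviving parent has priority.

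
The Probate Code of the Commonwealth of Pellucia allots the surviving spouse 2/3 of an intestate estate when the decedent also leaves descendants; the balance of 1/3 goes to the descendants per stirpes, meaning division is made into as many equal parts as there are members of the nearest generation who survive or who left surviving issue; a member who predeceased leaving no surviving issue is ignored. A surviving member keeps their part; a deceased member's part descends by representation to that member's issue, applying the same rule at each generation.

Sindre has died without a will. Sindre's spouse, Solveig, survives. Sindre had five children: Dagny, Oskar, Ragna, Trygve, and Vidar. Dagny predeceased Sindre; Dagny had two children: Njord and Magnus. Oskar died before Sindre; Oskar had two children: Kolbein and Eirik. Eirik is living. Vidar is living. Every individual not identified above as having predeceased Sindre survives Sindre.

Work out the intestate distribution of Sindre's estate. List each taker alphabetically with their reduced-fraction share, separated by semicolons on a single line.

Solveig, as surviving spouse, takes 2/3.
The remaining 1/3 passes to Sindre's descendants per stirpes.
The 1/3 is divided into 5 equal shares of 1/15 among Dagny, Oskar, Ragna, Trygve, Vidar.
Dagny predeceased; the 1/15 allotted to Dagny's branch passes to Dagny's issue by representation.
The 1/15 is divided into 2 equal shares of 1/30 among Njord, Magnus.
Njord is living and takes 1/30.
Magnus is living and takes 1/30.
Oskar predeceased; the 1/15 allotted to Oskar's branch passes to Oskar's issue by representation.
The 1/15 is divided into 2 equal shares of 1/30 among Kolbein, Eirik.
Kolbein is living and takes 1/30.
Eirik is living and takes 1/30.
Ragna is living and takes 1/15.
Trygve is living and takes 1/15.
Vidar is living and takes 1/15.

Eirik 1/30; Kolbein 1/30; Magnus 1/30; Njord 1/30; Ragna 1/15; Solveig 2/3; Trygve 1/15; Vidar 1/15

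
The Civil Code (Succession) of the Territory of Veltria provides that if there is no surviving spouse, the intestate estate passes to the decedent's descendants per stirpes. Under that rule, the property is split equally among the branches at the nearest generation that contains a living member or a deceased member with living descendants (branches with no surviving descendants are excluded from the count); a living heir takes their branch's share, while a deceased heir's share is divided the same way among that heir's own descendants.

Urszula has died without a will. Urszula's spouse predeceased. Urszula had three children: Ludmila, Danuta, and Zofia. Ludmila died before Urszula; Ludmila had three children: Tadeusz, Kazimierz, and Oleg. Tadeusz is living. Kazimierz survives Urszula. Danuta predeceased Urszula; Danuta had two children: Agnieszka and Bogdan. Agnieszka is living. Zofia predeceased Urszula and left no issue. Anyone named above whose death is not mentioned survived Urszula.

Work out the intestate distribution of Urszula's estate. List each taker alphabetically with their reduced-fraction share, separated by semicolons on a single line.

There is no surviving spouse, so the entire estate passes to Urszula's descendants per stirpes.
Zofia left no surviving issue, so that branch lapses and is disregarded.
The estate is divided into 2 equal shares of 1/2 among Ludmila, Danuta.
Ludmila predeceased; the 1/2 allotted to Ludmila's branch passes to Ludmila's issue by representation.
The 1/2 is divided into 3 equal shares of 1/6 among Tadeusz, Kazimierz, Oleg.
Tadeusz is living and takes 1/6.
Kazimierz is living and takes 1/6.
Oleg is living and takes 1/6.
Danuta predeceased; the 1/2 allotted to Danuta's branch passes to Danuta's issue by representation.
The 1/2 is divided into 2 equal shares of 1/4 among Agnieszka, Bogdan.
Agnieszka is living and takes 1/4.
Bogdan is living and takes 1/4.

Agnieszka 1/4; Bogdan 1/4; Kazimierz 1/6; Oleg 1/6; Tadeusz 1/6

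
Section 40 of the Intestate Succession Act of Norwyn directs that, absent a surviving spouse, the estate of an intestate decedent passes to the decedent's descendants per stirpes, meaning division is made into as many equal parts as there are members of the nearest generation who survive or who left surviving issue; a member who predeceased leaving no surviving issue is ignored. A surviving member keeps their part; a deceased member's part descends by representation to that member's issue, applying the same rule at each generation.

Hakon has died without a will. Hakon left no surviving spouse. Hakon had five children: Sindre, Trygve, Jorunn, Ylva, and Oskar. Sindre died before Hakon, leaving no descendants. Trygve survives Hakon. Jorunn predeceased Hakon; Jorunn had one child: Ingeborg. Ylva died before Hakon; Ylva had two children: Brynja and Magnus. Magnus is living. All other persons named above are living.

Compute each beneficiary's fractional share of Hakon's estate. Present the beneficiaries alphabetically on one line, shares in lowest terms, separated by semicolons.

There is no surviving spouse, so the entire estate passes to Hakon's descendants per stirpes.
Sindre left no surviving issue, so that branch lapses and is disregarded.
The estate is divided into 4 equal shares of 1/4 among Trygve, Jorunn, Ylva, Oskar.
Trygve is living and takes 1/4.
Jorunn predeceased; the 1/4 allotted to Jorunn's branch passes to Jorunn's issue by representation.
Ingeborg is the sole taker at this level and receives the full 1/4.
Ylva predeceased; the 1/4 allotted to Ylva's branch passes to Ylva's issue by representation.
The 1/4 is divided into 2 equal shares of 1/8 among Brynja, Magnus.
Brynja is living and takes 1/8.
Magnus is living and takes 1/8.
Oskar is living and takes 1/4.

Brynja 1/8; Ingeborg 1/4; Magnus 1/8; Oskar 1/4; Trygve 1/4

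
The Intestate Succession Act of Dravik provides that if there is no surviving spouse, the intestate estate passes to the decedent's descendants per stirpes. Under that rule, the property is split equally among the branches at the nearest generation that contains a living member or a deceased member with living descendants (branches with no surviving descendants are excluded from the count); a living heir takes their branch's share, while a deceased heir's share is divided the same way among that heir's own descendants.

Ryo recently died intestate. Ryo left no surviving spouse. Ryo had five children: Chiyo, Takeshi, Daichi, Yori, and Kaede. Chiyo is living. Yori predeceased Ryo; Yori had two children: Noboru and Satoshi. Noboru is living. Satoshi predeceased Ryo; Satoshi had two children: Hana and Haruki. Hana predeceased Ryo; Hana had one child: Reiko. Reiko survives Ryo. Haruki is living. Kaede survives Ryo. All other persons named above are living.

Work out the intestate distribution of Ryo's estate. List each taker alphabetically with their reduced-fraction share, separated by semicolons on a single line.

Chiyo 1/5; Daichi 1/5; Haruki 1/20; Kaede 1/5; Noboru 1/10; Reiko 1/20; Takeshi 1/5

There is no surviving spouse, so the entire estate passes to Ryo's descendants per stirpes.
The estate is divided into 5 equal shares of 1/5 among Chiyo, Takeshi, Daichi, Yori, Kaede.
Chiyo is living and takes 1/5.
Takeshi is living and takes 1/5.
Daichi is living and takes 1/5.
Yori predeceased; the 1/5 allotted to Yori's branch passes to Yori's issue by representation.
The 1/5 is divided into 2 equal shares of 1/10 among Noboru, Satoshi.
Noboru is living and takes 1/10.
Satoshi predeceased; the 1/10 allotted to Satoshi's branch passes to Satoshi's issue by representation.
The 1/10 is divided into 2 equal shares of 1/20 among Hana, Haruki.
Hana predeceased; the 1/20 allotted to Hana's branch passes to Hana's issue by representation.
Reiko is the sole taker at this level and receives the full 1/20.
Haruki is living and takes 1/20.
Kaede is living and takes 1/5.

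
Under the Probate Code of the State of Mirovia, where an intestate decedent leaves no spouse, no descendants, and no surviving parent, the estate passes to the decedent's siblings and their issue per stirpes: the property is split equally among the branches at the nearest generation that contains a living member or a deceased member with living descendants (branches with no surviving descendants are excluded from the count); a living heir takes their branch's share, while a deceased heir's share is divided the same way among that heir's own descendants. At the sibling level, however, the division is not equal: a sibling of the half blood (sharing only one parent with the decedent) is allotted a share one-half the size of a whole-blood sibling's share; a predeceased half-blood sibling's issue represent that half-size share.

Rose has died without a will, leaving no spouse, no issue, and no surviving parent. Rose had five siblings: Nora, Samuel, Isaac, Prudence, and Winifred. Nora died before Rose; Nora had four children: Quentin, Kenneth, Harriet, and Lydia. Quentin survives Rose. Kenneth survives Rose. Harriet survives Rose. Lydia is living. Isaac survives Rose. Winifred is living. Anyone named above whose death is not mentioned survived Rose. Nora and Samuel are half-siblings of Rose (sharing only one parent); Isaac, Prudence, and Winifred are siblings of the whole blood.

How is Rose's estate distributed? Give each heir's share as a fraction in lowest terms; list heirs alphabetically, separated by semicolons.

Harriet 1/32; Isaac 1/4; Kenneth 1/32; Lydia 1/32; Prudence 1/4; Quentin 1/32; Samuel 1/8; Winifred 1/4

No spouse, descendants, or parent survives, so the estate passes to Rose's siblings per stirpes.
Half-blood siblings count for one-half the weight of whole-blood siblings at the initial division.
Dividing 1 in proportion to weights (total weight 4): Nora (weight 1/2) → 1/8; Samuel (weight 1/2) → 1/8; Isaac (weight 1) → 1/4; Prudence (weight 1) → 1/4; Winifred (weight 1) → 1/4.
Nora predeceased; the 1/8 allotted to Nora's branch passes to Nora's issue by representation.
The 1/8 is divided into 4 equal shares of 1/32 among Quentin, Kenneth, Harriet, Lydia.
Quentin is living and takes 1/32.
Kenneth is living and takes 1/32.
Harriet is living and takes 1/32.
Lydia is living and takes 1/32.
Samuel is living and takes 1/8.
Isaac is living and takes 1/4.
Prudence is living and takes 1/4.
Winifred is living and takes 1/4.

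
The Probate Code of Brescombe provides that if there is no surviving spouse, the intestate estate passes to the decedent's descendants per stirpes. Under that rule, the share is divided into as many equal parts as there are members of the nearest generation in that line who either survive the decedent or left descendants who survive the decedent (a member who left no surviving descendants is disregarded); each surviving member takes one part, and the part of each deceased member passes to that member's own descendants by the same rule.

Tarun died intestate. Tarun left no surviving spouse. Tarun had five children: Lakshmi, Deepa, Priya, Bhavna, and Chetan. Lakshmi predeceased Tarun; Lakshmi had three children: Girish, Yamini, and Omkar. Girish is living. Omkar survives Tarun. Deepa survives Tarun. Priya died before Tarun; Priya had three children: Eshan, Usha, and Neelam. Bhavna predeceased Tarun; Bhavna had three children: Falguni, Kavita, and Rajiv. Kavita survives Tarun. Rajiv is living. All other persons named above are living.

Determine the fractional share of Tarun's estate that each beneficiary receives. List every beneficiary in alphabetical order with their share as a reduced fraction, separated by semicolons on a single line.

Chetan 1/5; Deepa 1/5; Eshan 1/15; Falguni 1/15; Girish 1/15; Kavita 1/15; Neelam 1/15; Omkar 1/15; Rajiv 1/15; Usha 1/15; Yamini 1/15

There is no surviving spouse, so the entire estate passes to Tarun's descendants per stirpes.
The estate is divided into 5 equal shares of 1/5 among Lakshmi, Deepa, Priya, Bhavna, Chetan.
Lakshmi predeceased; the 1/5 allotted to Lakshmi's branch passes to Lakshmi's issue by representation.
The 1/5 is divided into 3 equal shares of 1/15 among Girish, Yamini, Omkar.
Girish is living and takes 1/15.
Yamini is living and takes 1/15.
Omkar is living and takes 1/15.
Deepa is living and takes 1/5.
Priya predeceased; the 1/5 allotted to Priya's branch passes to Priya's issue by representation.
The 1/5 is divided into 3 equal shares of 1/15 among Eshan, Usha, Neelam.
Eshan is living and takes 1/15.
Usha is living and takes 1/15.
Neelam is living and takes 1/15.
Bhavna predeceased; the 1/5 allotted to Bhavna's branch passes to Bhavna's issue by representation.
The 1/5 is divided into 3 equal shares of 1/15 among Falguni, Kavita, Rajiv.
Falguni is living and takes 1/15.
Kavita is living and takes 1/15.
Rajiv is living and takes 1/15.
Chetan is living and takes 1/5.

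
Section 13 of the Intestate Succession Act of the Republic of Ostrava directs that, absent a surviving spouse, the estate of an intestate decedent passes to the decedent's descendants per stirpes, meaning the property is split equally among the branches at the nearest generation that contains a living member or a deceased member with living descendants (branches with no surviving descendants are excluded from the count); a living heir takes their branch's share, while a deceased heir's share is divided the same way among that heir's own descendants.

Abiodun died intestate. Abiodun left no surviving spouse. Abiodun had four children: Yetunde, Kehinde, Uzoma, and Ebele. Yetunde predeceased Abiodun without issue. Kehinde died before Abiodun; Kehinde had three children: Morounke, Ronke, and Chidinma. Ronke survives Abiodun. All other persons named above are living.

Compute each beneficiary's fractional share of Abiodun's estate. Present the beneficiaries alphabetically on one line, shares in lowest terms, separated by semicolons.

Chidinma 1/9; Ebele 1/3; Morounke 1/9; Ronke 1/9; Uzoma 1/3

There is no surviving spouse, so the entire estate passes to Abiodun's descendants per stirpes.
Yetunde left no surviving issue, so that branch lapses and is disregarded.
The estate is divided into 3 equal shares of 1/3 among Kehinde, Uzoma, Ebele.
Kehinde predeceased; the 1/3 allotted to Kehinde's branch passes to Kehinde's issue by representation.
The 1/3 is divided into 3 equal shares of 1/9 among Morounke, Ronke, Chidinma.
Morounke is living and takes 1/9.
Ronke is living and takes 1/9.
Chidinma is living and takes 1/9.
Uzoma is living and takes 1/3.
Ebele is living and takes 1/3.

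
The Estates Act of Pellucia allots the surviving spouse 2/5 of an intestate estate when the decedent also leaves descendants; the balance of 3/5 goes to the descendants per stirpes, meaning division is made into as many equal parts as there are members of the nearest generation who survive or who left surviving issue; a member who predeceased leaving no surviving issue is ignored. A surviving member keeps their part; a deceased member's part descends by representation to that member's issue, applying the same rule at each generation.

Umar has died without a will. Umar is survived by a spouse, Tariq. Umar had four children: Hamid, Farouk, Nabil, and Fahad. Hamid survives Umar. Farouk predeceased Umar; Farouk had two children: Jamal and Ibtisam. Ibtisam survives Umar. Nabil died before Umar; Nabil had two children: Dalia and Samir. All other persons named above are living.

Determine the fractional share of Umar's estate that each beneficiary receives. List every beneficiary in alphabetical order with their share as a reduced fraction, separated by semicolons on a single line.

Tariq, as surviving spouse, takes 2/5.
The remaining 3/5 passes to Umar's descendants per stirpes.
The 3/5 is divided into 4 equal shares of 3/20 among Hamid, Farouk, Nabil, Fahad.
Hamid is living and takes 3/20.
Farouk predeceased; the 3/20 allotted to Farouk's branch passes to Farouk's issue by representation.
The 3/20 is divided into 2 equal shares of 3/40 among Jamal, Ibtisam.
Jamal is living and takes 3/40.
Ibtisam is living and takes 3/40.
Nabil predeceased; the 3/20 allotted to Nabil's branch passes to Nabil's issue by representation.
The 3/20 is divided into 2 equal shares of 3/40 among Dalia, Samir.
Dalia is living and takes 3/40.
Samir is living and takes 3/40.
Fahad is living and takes 3/20.

Dalia 3/40; Fahad 3/20; Hamid 3/20; Ibtisam 3/40; Jamal 3/40; Samir 3/40; Tariq 2/5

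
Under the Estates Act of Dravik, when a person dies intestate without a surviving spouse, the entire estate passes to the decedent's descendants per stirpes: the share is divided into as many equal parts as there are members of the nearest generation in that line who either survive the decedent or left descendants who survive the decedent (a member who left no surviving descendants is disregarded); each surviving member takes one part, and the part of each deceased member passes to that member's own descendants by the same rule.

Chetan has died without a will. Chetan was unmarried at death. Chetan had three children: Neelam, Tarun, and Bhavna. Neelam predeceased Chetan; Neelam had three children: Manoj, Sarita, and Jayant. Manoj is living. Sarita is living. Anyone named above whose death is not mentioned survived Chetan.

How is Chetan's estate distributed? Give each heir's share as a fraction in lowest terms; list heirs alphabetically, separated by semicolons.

Bhavna 1/3; Jayant 1/9; Manoj 1/9; Sarita 1/9; Tarun 1/3

There is no surviving spouse, so the entire estate passes to Chetan's descendants per stirpes.
The estate is divided into 3 equal shares of 1/3 among Neelam, Tarun, Bhavna.
Neelam predeceased; the 1/3 allotted to Neelam's branch passes to Neelam's issue by representation.
The 1/3 is divided into 3 equal shares of 1/9 among Manoj, Sarita, Jayant.
Manoj is living and takes 1/9.
Sarita is living and takes 1/9.
Jayant is living and takes 1/9.
Tarun is living and takes 1/3.
Bhavna is living and takes 1/3.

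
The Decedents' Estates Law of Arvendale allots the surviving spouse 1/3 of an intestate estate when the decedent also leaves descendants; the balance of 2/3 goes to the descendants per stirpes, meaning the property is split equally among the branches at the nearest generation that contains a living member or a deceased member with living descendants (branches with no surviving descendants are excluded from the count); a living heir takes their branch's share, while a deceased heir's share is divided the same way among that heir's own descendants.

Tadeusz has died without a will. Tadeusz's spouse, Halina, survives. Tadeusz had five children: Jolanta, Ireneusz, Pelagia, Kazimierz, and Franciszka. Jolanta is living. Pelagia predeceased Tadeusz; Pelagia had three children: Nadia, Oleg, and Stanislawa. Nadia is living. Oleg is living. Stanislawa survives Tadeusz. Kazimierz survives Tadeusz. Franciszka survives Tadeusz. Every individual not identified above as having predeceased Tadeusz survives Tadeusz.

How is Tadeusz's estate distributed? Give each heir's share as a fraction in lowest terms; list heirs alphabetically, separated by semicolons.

Halina, as surviving spouse, takes 1/3.
The remaining 2/3 passes to Tadeusz's descendants per stirpes.
The 2/3 is divided into 5 equal shares of 2/15 among Jolanta, Ireneusz, Pelagia, Kazimierz, Franciszka.
Jolanta is living and takes 2/15.
Ireneusz is living and takes 2/15.
Pelagia predeceased; the 2/15 allotted to Pelagia's branch passes to Pelagia's issue by representation.
The 2/15 is divided into 3 equal shares of 2/45 among Nadia, Oleg, Stanislawa.
Nadia is living and takes 2/45.
Oleg is living and takes 2/45.
Stanislawa is living and takes 2/45.
Kazimierz is living and takes 2/15.
Franciszka is living and takes 2/15.

Franciszka 2/15; Halina 1/3; Ireneusz 2/15; Jolanta 2/15; Kazimierz 2/15; Nadia 2/45; Oleg 2/45; Stanislawa 2/45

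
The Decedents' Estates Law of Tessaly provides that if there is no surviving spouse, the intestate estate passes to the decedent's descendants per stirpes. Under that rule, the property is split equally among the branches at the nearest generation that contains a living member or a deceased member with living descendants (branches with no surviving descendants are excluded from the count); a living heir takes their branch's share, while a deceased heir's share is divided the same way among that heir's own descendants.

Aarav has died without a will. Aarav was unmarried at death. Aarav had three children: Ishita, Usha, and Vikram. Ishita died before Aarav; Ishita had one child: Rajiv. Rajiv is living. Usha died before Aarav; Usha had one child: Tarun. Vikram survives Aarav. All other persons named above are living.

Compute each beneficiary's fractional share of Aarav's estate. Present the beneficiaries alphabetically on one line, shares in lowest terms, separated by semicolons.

There is no surviving spouse, so the entire estate passes to Aarav's descendants per stirpes.
The estate is divided into 3 equal shares of 1/3 among Ishita, Usha, Vikram.
Ishita predeceased; the 1/3 allotted to Ishita's branch passes to Ishita's issue by representation.
Rajiv is the sole taker at this level and receives the full 1/3.
Usha predeceased; the 1/3 allotted to Usha's branch passes to Usha's issue by representation.
Tarun is the sole taker at this level and receives the full 1/3.
Vikram is living and takes 1/3.

Rajiv 1/3; Tarun 1/3; Vikram 1/3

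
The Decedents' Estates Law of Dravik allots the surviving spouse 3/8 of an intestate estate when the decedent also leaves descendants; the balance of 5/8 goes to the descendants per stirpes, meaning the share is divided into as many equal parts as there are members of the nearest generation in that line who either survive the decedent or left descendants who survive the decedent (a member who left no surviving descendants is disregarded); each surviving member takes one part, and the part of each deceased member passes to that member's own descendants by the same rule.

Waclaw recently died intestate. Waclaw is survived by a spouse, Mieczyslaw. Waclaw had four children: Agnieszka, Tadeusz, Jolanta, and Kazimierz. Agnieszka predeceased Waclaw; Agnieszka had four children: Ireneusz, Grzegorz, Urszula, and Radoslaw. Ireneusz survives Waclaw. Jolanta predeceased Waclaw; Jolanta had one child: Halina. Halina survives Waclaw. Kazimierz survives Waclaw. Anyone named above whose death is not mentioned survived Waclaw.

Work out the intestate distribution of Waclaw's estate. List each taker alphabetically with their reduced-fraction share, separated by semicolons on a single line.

Grzegorz 5/128; Halina 5/32; Ireneusz 5/128; Kazimierz 5/32; Mieczyslaw 3/8; Radoslaw 5/128; Tadeusz 5/32; Urszula 5/128

Mieczyslaw, as surviving spouse, takes 3/8.
The remaining 5/8 passes to Waclaw's descendants per stirpes.
The 5/8 is divided into 4 equal shares of 5/32 among Agnieszka, Tadeusz, Jolanta, Kazimierz.
Agnieszka predeceased; the 5/32 allotted to Agnieszka's branch passes to Agnieszka's issue by representation.
The 5/32 is divided into 4 equal shares of 5/128 among Ireneusz, Grzegorz, Urszula, Radoslaw.
Ireneusz is living and takes 5/128.
Grzegorz is living and takes 5/128.
Urszula is living and takes 5/128.
Radoslaw is living and takes 5/128.
Tadeusz is living and takes 5/32.
Jolanta predeceased; the 5/32 allotted to Jolanta's branch passes to Jolanta's issue by representation.
Halina is the sole taker at this level and receives the full 5/32.
Kazimierz is living and takes 5/32.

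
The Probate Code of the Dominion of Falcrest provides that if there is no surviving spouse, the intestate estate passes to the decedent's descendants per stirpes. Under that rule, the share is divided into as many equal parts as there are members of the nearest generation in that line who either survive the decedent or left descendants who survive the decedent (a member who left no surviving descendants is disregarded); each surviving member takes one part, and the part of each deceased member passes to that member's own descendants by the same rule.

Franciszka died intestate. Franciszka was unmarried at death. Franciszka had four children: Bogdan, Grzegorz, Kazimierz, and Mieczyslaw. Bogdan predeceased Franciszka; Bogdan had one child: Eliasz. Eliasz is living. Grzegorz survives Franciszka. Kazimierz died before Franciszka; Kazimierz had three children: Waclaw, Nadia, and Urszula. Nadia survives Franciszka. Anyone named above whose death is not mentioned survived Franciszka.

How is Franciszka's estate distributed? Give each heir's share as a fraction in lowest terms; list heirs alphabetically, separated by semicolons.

Eliasz 1/4; Grzegorz 1/4; Mieczyslaw 1/4; Nadia 1/12; Urszula 1/12; Waclaw 1/12

There is no surviving spouse, so the entire estate passes to Franciszka's descendants per stirpes.
The estate is divided into 4 equal shares of 1/4 among Bogdan, Grzegorz, Kazimierz, Mieczyslaw.
Bogdan predeceased; the 1/4 allotted to Bogdan's branch passes to Bogdan's issue by representation.
Eliasz is the sole taker at this level and receives the full 1/4.
Grzegorz is living and takes 1/4.
Kazimierz predeceased; the 1/4 allotted to Kazimierz's branch passes to Kazimierz's issue by representation.
The 1/4 is divided into 3 equal shares of 1/12 among Waclaw, Nadia, Urszula.
Waclaw is living and takes 1/12.
Nadia is living and takes 1/12.
Urszula is living and takes 1/12.
Mieczyslaw is living and takes 1/4.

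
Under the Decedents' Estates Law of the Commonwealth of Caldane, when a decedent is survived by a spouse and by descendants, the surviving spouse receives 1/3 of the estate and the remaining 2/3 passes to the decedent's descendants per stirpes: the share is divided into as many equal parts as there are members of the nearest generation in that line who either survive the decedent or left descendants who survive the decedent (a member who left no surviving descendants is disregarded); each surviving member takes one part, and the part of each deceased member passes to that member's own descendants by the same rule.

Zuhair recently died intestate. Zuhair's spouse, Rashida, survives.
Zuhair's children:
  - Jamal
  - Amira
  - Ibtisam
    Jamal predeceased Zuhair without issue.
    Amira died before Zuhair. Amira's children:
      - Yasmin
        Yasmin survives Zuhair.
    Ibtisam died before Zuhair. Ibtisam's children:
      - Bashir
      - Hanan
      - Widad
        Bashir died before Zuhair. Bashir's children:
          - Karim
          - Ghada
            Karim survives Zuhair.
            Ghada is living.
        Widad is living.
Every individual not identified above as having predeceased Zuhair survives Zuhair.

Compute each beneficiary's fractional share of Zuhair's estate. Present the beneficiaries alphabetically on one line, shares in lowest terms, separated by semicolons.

Ghada 1/18; Hanan 1/9; Karim 1/18; Rashida 1/3; Widad 1/9; Yasmin 1/3

Rashida, as surviving spouse, takes 1/3.
The remaining 2/3 passes to Zuhair's descendants per stirpes.
Jamal left no surviving issue, so that branch lapses and is disregarded.
The 2/3 is divided into 2 equal shares of 1/3 among Amira, Ibtisam.
Amira predeceased; the 1/3 allotted to Amira's branch passes to Amira's issue by representation.
Yasmin is the sole taker at this level and receives the full 1/3.
Ibtisam predeceased; the 1/3 allotted to Ibtisam's branch passes to Ibtisam's issue by representation.
The 1/3 is divided into 3 equal shares of 1/9 among Bashir, Hanan, Widad.
Bashir predeceased; the 1/9 allotted to Bashir's branch passes to Bashir's issue by representation.
The 1/9 is divided into 2 equal shares of 1/18 among Karim, Ghada.
Karim is living and takes 1/18.
Ghada is living and takes 1/18.
Hanan is living and takes 1/9.
Widad is living and takes 1/9.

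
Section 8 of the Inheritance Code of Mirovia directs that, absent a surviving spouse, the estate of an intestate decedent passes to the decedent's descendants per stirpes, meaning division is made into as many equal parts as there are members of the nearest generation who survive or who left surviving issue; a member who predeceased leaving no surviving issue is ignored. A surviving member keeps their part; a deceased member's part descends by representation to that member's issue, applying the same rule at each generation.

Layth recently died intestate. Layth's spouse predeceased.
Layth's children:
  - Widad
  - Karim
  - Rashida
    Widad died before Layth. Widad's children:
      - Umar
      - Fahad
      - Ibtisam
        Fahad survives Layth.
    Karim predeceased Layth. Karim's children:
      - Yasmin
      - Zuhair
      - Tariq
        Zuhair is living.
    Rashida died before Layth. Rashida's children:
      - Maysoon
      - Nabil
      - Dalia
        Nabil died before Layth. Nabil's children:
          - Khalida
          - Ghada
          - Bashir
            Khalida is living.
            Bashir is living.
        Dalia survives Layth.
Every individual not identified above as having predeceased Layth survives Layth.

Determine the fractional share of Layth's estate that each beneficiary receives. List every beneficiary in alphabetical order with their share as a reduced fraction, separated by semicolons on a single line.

There is no surviving spouse, so the entire estate passes to Layth's descendants per stirpes.
The estate is divided into 3 equal shares of 1/3 among Widad, Karim, Rashida.
Widad predeceased; the 1/3 allotted to Widad's branch passes to Widad's issue by representation.
The 1/3 is divided into 3 equal shares of 1/9 among Umar, Fahad, Ibtisam.
Umar is living and takes 1/9.
Fahad is living and takes 1/9.
Ibtisam is living and takes 1/9.
Karim predeceased; the 1/3 allotted to Karim's branch passes to Karim's issue by representation.
The 1/3 is divided into 3 equal shares of 1/9 among Yasmin, Zuhair, Tariq.
Yasmin is living and takes 1/9.
Zuhair is living and takes 1/9.
Tariq is living and takes 1/9.
Rashida predeceased; the 1/3 allotted to Rashida's branch passes to Rashida's issue by representation.
The 1/3 is divided into 3 equal shares of 1/9 among Maysoon, Nabil, Dalia.
Maysoon is living and takes 1/9.
Nabil predeceased; the 1/9 allotted to Nabil's branch passes to Nabil's issue by representation.
The 1/9 is divided into 3 equal shares of 1/27 among Khalida, Ghada, Bashir.
Khalida is living and takes 1/27.
Ghada is living and takes 1/27.
Bashir is living and takes 1/27.
Dalia is living and takes 1/9.

Bashir 1/27; Dalia 1/9; Fahad 1/9; Ghada 1/27; Ibtisam 1/9; Khalida 1/27; Maysoon 1/9; Tariq 1/9; Umar 1/9; Yasmin 1/9; Zuhair 1/9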